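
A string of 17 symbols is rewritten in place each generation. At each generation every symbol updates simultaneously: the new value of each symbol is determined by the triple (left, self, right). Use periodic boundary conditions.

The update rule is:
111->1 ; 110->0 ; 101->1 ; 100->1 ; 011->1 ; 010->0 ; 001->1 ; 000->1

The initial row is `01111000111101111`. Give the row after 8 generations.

11110111111011110
11101111110111101
11011111101111011
10111111011110111
01111110111101111
11111101111011110
11111011110111101
11110111101111011

11110111101111011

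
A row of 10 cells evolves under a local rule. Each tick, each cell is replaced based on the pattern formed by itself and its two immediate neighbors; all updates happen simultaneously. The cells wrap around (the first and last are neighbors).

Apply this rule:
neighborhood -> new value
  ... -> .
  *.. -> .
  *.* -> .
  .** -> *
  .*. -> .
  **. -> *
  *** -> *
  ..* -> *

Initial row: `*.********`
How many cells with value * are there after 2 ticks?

*.********  (fixed point — unchanged through tick 2)
count of *: 9

9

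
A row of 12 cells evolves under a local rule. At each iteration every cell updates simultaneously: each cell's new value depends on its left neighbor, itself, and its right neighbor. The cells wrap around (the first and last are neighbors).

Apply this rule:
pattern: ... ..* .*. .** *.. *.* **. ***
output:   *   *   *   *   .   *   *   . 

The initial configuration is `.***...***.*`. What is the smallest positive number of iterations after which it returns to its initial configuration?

**.*.***.***
.*****.***..
**...***.*.*
.*.***.*****
****.***...*
...***.*.***
.***.*****.*
**.***...***
.***.*.***..
**.*****.*.*
.***...*****
**.*.***...*
.*****.*.***
**...*****.*
.*.***...***
****.*.***.*
...*****.***
.***...***.*

18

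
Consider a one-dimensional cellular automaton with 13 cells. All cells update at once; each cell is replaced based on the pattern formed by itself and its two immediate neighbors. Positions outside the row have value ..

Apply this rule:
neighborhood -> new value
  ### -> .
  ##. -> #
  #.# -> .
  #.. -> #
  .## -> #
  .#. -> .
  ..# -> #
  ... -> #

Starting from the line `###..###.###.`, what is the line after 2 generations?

#.####.#.#.##
..#..#.....##

..#..#.....##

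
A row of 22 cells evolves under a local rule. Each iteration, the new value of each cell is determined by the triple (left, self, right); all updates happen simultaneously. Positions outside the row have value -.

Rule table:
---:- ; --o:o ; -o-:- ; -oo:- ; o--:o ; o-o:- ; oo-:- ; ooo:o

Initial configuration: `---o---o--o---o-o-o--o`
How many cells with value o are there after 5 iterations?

5

--o-o-o-oo-o-o-----oo-
-o------------o---o--o
o-o----------o-o-o-oo-
---o--------o--------o
--o-o------o-o------o-
count of o: 5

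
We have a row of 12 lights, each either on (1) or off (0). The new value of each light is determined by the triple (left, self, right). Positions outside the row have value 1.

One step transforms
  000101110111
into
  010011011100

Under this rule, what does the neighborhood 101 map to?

At position 4 the neighborhood is 101; the next row has 1 there.

1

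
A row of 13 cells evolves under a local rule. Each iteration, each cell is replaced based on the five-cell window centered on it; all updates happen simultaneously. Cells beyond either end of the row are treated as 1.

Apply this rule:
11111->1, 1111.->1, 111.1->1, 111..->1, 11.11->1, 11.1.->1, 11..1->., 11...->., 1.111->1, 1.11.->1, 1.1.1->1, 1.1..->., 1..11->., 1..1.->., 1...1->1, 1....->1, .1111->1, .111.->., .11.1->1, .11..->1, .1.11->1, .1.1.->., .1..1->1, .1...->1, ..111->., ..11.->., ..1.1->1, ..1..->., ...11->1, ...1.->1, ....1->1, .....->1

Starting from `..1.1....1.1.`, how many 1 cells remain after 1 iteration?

..1..11111.11
count of 1: 8

8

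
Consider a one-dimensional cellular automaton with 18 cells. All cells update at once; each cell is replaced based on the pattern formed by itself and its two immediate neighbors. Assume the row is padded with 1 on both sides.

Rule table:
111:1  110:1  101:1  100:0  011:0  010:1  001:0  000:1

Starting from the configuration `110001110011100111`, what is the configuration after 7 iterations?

110100110001100011
111100010100101001
111101011100111000
111111101100011010
111111110101001111
111111111111000111
111111111111010011

111111111111010011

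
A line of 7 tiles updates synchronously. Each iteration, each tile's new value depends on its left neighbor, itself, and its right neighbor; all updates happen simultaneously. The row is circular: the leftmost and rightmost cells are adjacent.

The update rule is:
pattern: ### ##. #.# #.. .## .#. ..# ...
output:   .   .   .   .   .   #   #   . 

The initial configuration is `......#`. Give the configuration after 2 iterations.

....#..

.....##
....#..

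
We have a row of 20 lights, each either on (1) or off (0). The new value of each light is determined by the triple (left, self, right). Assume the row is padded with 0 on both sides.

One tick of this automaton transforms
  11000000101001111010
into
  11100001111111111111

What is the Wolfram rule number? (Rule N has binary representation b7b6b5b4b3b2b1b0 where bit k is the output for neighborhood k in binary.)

254

position 14: 111 → 1  (bit 7 = 1)
position 1: 110 → 1  (bit 6 = 1)
position 9: 101 → 1  (bit 5 = 1)
position 2: 100 → 1  (bit 4 = 1)
position 0: 011 → 1  (bit 3 = 1)
position 8: 010 → 1  (bit 2 = 1)
position 7: 001 → 1  (bit 1 = 1)
position 3: 000 → 0  (bit 0 = 0)
bits b7..b0 = 11111110 = 254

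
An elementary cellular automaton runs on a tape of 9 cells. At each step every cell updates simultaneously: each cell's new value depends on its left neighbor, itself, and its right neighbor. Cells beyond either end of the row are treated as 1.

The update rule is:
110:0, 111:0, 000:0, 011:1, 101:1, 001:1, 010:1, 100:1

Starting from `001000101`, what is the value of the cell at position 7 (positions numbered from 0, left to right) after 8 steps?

111101111
000011000
100110101
011101111
110011000
001110101
111001111
000111000
position 7 holds 0

0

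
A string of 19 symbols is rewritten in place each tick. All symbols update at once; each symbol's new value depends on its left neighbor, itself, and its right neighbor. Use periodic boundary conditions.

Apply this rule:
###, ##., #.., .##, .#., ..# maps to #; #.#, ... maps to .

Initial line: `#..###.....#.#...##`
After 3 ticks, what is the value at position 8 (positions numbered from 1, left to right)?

#######...##.##.###
########.###.##.###
########.###.##.###
position 8 holds #

#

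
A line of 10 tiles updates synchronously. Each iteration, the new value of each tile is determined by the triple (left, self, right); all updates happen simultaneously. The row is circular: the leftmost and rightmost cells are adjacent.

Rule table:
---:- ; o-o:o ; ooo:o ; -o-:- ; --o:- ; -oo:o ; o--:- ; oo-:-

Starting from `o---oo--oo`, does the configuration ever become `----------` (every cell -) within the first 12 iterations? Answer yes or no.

yes

----o---oo
--------o-
----------
all cells are - at iteration 3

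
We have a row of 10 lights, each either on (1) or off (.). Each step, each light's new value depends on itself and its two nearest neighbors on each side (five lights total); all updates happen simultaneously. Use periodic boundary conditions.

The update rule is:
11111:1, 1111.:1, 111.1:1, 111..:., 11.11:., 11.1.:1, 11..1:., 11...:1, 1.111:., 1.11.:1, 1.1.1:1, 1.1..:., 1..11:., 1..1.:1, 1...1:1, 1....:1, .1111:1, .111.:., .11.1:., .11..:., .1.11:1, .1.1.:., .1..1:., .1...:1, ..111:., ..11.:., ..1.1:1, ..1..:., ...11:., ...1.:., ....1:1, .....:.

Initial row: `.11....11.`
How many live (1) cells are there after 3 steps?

step 1: ...111....
step 2: .1....11..
step 3: ..111...11
count of 1: 5

5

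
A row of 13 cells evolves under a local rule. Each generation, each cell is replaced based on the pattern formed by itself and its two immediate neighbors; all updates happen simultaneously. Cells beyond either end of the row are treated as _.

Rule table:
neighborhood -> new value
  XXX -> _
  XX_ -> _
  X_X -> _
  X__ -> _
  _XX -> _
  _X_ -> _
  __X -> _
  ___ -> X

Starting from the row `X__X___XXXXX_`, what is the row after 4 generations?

XXXX___XXXXXX

_____X_______
XXXX___XXXXXX
_____X_______  (repeats generation 1; period 2)
generation 4: XXXX___XXXXXX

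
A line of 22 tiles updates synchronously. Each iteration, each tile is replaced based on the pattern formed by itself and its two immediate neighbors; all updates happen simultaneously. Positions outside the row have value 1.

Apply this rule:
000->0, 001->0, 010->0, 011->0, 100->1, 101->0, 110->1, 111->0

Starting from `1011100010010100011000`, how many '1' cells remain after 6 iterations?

1000110001000010001100
1100011000100001000110
0110001100010000100010
0011000110001000010000
1001100011000100001000
1100110001100010000100
count of 1: 8

8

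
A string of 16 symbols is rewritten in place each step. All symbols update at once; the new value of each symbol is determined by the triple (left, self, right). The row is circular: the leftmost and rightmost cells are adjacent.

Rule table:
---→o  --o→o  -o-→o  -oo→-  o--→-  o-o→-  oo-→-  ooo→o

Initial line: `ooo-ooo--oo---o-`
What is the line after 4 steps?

-oooo-oooooooo-o

step 1: -o---o--o---ooo-
step 2: oo-ooo-oo-oo-o--
step 3: ----o--------o-o
step 4: -oooo-oooooooo-o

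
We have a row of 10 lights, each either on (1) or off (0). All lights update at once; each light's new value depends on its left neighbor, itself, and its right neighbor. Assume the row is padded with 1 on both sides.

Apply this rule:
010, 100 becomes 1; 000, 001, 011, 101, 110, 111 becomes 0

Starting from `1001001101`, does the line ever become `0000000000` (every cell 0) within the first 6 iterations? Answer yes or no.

0101100000
0100010000
0110011000
0001000100
1001100110
0100010000
iteration 6 is 0100010000, still not uniform 0

no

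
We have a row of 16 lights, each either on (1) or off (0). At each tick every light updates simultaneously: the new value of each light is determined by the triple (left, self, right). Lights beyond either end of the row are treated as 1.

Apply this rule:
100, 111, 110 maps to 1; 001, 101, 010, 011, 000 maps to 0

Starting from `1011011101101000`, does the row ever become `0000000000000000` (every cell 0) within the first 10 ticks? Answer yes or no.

no

1001001100100100
1100100110010010
1110010011001000
1111001001100100
1111100100110010
1111110010011000
1111111001001100
1111111100100110
1111111110010010
1111111111001000
tick 10 is 1111111111001000, still not uniform 0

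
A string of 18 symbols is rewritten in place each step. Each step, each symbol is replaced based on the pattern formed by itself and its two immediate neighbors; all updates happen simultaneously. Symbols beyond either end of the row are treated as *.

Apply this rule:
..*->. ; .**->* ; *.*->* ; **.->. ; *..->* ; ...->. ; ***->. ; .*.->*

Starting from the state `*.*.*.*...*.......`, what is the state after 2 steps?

**......*.*.*.....

.*******..**......
**......*.*.*.....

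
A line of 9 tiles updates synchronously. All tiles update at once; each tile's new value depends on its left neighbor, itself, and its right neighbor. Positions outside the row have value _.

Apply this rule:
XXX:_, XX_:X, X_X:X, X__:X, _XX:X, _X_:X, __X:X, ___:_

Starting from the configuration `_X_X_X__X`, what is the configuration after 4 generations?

generation 1: XXXXXXXXX
generation 2: X_______X
generation 3: XX_____XX
generation 4: XXX___XXX

XXX___XXX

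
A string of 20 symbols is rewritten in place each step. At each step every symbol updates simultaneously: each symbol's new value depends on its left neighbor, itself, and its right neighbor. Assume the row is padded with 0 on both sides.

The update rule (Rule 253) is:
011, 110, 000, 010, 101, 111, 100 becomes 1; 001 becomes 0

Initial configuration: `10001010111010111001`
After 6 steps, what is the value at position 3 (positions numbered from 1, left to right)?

11101111111111111101
11111111111111111111
11111111111111111111  (fixed point — unchanged through step 6)
position 3 holds 1

1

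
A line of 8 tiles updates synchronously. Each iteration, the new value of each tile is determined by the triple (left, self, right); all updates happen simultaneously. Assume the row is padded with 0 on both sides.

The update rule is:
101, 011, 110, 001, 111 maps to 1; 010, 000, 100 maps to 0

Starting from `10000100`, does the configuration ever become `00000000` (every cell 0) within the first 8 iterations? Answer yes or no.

yes

00001000
00010000
00100000
01000000
10000000
00000000
all cells are 0 at iteration 6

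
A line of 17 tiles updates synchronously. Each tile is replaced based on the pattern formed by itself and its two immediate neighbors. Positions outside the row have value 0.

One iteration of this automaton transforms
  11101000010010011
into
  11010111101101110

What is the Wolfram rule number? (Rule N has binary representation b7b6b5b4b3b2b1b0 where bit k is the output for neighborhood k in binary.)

187

position 1: 111 → 1  (bit 7 = 1)
position 2: 110 → 0  (bit 6 = 0)
position 3: 101 → 1  (bit 5 = 1)
position 5: 100 → 1  (bit 4 = 1)
position 0: 011 → 1  (bit 3 = 1)
position 4: 010 → 0  (bit 2 = 0)
position 8: 001 → 1  (bit 1 = 1)
position 6: 000 → 1  (bit 0 = 1)
bits b7..b0 = 10111011 = 187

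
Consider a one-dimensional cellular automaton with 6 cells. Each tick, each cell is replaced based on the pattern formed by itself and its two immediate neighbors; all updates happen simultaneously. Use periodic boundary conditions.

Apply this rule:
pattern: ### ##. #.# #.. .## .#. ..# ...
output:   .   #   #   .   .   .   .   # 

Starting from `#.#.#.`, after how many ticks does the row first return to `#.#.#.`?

2

tick 1: .#.#.#
tick 2: #.#.#.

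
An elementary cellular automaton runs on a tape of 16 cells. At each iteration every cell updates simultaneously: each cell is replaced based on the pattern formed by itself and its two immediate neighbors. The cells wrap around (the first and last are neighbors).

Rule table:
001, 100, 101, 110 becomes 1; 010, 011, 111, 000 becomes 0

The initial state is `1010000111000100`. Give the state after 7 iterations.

0101001001101011
1010110110110101
1101011011011010
0110101101101101
1011010110110110
0101101011011011
1010110101101101

1010110101101101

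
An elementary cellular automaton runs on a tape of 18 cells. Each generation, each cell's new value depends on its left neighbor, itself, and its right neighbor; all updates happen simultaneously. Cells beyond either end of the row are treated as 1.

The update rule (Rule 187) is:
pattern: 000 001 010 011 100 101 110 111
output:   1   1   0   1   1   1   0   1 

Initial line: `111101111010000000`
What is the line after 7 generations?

110101111111111111

111011110101111111
110111101011111111
101111010111111111
011110101111111111
111101011111111111
111010111111111111
110101111111111111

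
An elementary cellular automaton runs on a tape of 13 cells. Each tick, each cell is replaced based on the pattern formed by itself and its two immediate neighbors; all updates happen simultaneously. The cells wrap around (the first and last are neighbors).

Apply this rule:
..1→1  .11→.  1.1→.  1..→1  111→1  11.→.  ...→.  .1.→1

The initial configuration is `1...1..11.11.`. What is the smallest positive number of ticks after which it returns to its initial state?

21

11.1111......
....11.1....1
1..1...11..11
.1111.1..11.1
..11..111...1
11..11.1.1.11
1.11...1.1..1
....1.11.111.
...11.....1.1
1.1..1...11.1
..11111.1....
.1.111..11...
11..1.11..1..
..111...11111
11.1.1.1.111.
...1.1.1..1..
..11.1.11111.
.1...1..111.1
.11.1111.1..1
.....11..1111
1...1..11.11.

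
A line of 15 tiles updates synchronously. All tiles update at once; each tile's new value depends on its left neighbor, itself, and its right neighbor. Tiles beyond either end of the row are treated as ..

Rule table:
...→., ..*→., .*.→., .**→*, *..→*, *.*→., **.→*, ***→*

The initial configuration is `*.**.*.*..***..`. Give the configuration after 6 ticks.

..**....*.****.
..***.....*****
..****....*****
..*****...*****
..******..*****
..*******.*****

..*******.*****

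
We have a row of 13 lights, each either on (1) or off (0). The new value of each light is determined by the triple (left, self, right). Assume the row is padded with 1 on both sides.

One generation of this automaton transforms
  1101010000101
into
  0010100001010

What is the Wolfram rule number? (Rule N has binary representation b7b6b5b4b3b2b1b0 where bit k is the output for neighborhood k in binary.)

34

position 0: 111 → 0  (bit 7 = 0)
position 1: 110 → 0  (bit 6 = 0)
position 2: 101 → 1  (bit 5 = 1)
position 6: 100 → 0  (bit 4 = 0)
position 12: 011 → 0  (bit 3 = 0)
position 3: 010 → 0  (bit 2 = 0)
position 9: 001 → 1  (bit 1 = 1)
position 7: 000 → 0  (bit 0 = 0)
bits b7..b0 = 00100010 = 34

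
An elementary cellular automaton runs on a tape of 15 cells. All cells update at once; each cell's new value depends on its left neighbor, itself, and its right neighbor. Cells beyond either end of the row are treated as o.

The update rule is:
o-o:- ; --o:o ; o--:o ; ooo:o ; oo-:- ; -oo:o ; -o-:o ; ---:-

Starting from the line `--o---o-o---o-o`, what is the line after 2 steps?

ooo--o--o--o--o

step 1: oooo-oo-oo-oo-o
step 2: ooo--o--o--o--o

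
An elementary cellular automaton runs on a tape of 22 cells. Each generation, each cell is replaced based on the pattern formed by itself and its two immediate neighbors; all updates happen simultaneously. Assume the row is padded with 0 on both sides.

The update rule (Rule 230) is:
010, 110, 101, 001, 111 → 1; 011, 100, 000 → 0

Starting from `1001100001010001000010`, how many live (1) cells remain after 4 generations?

1010100011110011000110
1111100101110101001010
0111101110111111011110
1011110111011111101110
count of 1: 17

17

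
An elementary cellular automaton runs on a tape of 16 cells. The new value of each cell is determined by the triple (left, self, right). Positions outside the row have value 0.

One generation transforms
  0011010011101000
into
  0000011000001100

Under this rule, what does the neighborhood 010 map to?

At position 5 the neighborhood is 010; the next row has 1 there.

1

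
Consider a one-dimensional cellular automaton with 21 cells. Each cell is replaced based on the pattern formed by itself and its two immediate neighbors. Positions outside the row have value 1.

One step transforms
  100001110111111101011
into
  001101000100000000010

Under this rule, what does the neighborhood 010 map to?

0

At position 17 the neighborhood is 010; the next row has 0 there.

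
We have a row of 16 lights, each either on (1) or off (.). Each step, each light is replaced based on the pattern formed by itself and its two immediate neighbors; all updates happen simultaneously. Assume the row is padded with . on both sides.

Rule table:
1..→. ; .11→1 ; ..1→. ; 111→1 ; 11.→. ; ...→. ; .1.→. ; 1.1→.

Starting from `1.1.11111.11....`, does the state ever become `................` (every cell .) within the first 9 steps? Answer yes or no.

....1111..1.....
....111.........
....11..........
....1...........
................
all cells are . at step 5

yes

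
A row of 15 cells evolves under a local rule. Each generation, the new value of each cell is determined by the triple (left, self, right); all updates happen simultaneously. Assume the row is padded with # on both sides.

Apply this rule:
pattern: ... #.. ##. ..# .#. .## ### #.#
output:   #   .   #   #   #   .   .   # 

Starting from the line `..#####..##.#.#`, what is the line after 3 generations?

generation 1: .#....#.#.####.
generation 2: ##.#######...##
generation 3: .##......#.##..

.##......#.##..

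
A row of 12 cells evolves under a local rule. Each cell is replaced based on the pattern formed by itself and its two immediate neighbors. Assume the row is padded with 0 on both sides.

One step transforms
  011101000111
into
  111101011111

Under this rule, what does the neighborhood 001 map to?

At position 0 the neighborhood is 001; the next row has 1 there.

1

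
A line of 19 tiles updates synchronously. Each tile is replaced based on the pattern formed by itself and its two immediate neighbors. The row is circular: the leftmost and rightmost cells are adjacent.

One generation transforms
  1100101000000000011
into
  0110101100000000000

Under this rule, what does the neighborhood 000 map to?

0

At position 8 the neighborhood is 000; the next row has 0 there.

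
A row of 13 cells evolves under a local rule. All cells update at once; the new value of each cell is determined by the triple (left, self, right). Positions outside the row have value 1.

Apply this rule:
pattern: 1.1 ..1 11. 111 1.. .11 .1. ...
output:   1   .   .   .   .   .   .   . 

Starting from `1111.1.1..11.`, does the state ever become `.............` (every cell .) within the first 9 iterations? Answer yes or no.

yes

iteration 1: ....1.1.....1
iteration 2: .....1.......
iteration 3: .............
all cells are . at iteration 3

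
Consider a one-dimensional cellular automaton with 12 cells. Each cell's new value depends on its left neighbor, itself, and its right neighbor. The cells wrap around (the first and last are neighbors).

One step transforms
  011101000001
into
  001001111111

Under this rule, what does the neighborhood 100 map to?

At position 6 the neighborhood is 100; the next row has 1 there.

1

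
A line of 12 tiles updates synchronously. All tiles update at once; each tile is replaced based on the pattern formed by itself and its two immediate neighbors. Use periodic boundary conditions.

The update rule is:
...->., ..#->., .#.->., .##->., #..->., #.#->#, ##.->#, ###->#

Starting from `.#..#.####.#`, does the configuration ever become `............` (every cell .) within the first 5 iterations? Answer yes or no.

iteration 1: #....#.####.
iteration 2: ......#.####
iteration 3: .......#.###
iteration 4: ........#.##
iteration 5: .........#.#
iteration 5 is .........#.#, still not uniform .

no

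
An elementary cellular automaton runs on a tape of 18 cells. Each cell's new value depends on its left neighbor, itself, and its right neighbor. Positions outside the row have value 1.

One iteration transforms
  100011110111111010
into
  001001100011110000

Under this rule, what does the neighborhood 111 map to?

At position 5 the neighborhood is 111; the next row has 1 there.

1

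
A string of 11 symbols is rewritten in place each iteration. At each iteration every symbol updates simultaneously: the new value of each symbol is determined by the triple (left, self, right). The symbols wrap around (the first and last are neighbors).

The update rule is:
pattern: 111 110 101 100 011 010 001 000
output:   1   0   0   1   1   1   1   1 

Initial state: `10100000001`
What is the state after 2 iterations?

11111111110

iteration 1: 00111111111
iteration 2: 11111111110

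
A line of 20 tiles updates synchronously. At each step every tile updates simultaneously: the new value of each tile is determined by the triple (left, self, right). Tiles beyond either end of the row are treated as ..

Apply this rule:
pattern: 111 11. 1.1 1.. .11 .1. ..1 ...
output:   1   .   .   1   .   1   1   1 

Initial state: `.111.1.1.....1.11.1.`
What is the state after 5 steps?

1.1..1.1111111....11
1.1111..11111.1111..
1..11.11.111...11.11
111.......1.111.....
.1.11111111..1.11111

.1.11111111..1.11111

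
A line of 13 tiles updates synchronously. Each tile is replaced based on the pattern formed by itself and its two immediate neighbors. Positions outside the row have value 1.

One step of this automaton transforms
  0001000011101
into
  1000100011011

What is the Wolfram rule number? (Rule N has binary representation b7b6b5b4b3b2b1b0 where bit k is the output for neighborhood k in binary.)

184

position 9: 111 → 1  (bit 7 = 1)
position 10: 110 → 0  (bit 6 = 0)
position 11: 101 → 1  (bit 5 = 1)
position 0: 100 → 1  (bit 4 = 1)
position 8: 011 → 1  (bit 3 = 1)
position 3: 010 → 0  (bit 2 = 0)
position 2: 001 → 0  (bit 1 = 0)
position 1: 000 → 0  (bit 0 = 0)
bits b7..b0 = 10111000 = 184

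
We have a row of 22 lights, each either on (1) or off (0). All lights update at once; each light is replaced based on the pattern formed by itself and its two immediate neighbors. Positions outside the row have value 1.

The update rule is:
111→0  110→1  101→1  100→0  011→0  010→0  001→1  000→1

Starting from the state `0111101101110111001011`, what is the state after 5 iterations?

1011011011010101001010

iteration 1: 1000110110011001010100
iteration 2: 1011011010101010101001
iteration 3: 1101101101010101010010
iteration 4: 0110110110101010100101
iteration 5: 1011011011010101001010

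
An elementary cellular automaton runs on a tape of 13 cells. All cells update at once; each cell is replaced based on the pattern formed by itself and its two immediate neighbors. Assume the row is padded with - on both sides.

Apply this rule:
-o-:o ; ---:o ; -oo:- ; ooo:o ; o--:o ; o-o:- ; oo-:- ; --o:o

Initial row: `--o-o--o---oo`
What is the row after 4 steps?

-ooo---o-oooo

ooo-ooooooo--
-o---ooooo-oo
ooooo-ooo----
-ooo---o-oooo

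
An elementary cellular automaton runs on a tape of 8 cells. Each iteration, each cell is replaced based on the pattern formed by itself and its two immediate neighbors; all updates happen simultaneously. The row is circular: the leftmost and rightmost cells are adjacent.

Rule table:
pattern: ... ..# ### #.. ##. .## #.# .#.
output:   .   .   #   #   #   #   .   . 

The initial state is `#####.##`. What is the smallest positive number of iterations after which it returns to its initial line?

#####.##

1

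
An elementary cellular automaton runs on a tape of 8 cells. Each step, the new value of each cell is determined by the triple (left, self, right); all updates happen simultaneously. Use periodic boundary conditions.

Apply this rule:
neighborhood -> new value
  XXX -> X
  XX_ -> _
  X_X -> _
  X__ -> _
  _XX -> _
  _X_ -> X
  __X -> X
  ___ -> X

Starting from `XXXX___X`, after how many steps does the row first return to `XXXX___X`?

XXX__XX_
_X__X___
XX_XX_XX
X______X
__XXXXX_
XX_XXX__
____X__X
_XXXX_XX
__XX____
XX___XXX
X__XX_XX
__X____X
_XX_XXXX
_____XX_
XXXXX___
_XXX__XX
__X__X__
XXX_XX_X
XX______
___XXXXX
_XX_XXX_
X____X__
X_XXXX_X
___XX___
XXX___XX
XX__XX_X
X__X____
X_XX_XXX
______XX
_XXXXX__
X_XXX__X
___X__X_
XXXX_XX_
_XX_____
X___XXXX
__XX_XXX
_X____X_
XX_XXXX_
____XX__
XXXX___X

40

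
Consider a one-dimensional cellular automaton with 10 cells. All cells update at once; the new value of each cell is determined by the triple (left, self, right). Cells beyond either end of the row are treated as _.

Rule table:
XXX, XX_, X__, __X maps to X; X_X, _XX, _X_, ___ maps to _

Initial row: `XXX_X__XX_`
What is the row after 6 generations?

X_X_X_XXX_

generation 1: _XX__XX_XX
generation 2: X_XXX_X__X
generation 3: ___XX__XX_
generation 4: __X_XXX_XX
generation 5: _X___XX__X
generation 6: X_X_X_XXX_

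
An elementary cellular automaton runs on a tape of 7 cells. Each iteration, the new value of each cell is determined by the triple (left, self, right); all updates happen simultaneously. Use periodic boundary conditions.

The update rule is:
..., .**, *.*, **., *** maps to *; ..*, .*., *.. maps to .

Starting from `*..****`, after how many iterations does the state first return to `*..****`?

*..****

1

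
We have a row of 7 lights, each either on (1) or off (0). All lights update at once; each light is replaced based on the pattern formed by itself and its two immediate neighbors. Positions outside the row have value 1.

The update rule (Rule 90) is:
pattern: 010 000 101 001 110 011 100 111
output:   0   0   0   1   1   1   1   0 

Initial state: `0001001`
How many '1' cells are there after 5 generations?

generation 1: 1010111
generation 2: 1000100
generation 3: 1101011
generation 4: 0100010
generation 5: 0010100
count of 1: 2

2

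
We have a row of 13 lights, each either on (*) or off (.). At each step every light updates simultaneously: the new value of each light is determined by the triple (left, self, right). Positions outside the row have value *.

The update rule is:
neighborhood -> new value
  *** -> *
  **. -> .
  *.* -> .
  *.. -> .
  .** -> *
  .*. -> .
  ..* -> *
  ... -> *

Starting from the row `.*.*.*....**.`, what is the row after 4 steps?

.*******..***

.......****..
.*********..*
.********..**
.*******..***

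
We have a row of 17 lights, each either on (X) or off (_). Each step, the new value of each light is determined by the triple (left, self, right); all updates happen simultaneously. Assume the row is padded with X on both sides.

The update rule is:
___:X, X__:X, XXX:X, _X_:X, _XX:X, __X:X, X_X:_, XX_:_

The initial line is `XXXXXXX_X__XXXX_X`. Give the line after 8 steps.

step 1: XXXXXX__XXXXXX__X
step 2: XXXXX_XXXXXXX_XXX
step 3: XXXX__XXXXXX__XXX
step 4: XXX_XXXXXXX_XXXXX
step 5: XX__XXXXXX__XXXXX
step 6: X_XXXXXXX_XXXXXXX
step 7: __XXXXXX__XXXXXXX
step 8: XXXXXXX_XXXXXXXXX

XXXXXXX_XXXXXXXXX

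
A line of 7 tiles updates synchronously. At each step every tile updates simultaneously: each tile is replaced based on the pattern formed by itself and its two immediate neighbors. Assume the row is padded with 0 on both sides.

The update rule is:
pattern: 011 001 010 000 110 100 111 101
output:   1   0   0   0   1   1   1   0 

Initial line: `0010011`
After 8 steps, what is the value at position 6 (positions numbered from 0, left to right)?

0001011
0000011
0000011  (fixed point — unchanged through step 8)
position 6 holds 1

1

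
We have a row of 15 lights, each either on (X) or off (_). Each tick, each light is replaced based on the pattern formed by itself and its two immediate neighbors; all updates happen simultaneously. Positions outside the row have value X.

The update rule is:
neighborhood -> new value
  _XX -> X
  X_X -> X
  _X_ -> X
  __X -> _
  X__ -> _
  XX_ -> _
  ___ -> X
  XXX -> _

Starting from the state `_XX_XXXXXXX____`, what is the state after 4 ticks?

tick 1: XX_XX_______XX_
tick 2: __XX__XXXXX_X_X
tick 3: __X___X____XXXX
tick 4: __X_X_X_XX_X___

__X_X_X_XX_X___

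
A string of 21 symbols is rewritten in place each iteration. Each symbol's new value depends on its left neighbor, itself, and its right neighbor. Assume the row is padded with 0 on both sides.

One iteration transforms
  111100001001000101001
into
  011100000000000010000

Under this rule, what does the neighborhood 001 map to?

0

At position 7 the neighborhood is 001; the next row has 0 there.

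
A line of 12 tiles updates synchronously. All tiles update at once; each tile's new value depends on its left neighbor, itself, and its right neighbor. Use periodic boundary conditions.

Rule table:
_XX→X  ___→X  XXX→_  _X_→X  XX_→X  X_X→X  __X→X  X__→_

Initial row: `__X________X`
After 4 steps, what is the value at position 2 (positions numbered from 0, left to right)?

X

_XX_XXXXXXXX
XXXXX______X
____X_XXXXXX
_XXXXXX____X
position 2 holds X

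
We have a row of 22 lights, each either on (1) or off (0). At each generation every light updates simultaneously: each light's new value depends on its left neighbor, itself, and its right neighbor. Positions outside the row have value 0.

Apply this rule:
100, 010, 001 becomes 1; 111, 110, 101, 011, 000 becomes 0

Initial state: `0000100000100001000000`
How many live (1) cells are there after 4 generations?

6

0001110001110011100000
0010001010001100010000
0111011011010010111000
1000000000011110000100
count of 1: 6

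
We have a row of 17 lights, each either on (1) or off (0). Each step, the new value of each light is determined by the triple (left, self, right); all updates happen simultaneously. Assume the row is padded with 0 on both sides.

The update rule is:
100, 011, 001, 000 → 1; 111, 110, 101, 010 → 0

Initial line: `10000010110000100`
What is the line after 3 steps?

10111110110111101

01111100101111011
11000011001000010
10111110110111101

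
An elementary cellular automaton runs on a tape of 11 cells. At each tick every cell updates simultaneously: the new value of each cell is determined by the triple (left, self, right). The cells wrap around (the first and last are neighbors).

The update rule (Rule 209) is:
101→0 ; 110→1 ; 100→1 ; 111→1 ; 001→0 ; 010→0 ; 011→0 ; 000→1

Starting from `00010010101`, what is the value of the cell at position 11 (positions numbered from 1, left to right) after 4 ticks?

1

11001000000
01100111110
00110011111
10011001111
position 11 holds 1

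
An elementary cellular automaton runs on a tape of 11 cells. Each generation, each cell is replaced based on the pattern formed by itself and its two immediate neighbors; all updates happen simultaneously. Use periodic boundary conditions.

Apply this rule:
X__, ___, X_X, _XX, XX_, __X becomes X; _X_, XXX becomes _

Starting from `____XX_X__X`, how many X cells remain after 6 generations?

6

XXXXXXX_XX_
X_____XXXXX
XXXXXXX____
X_____XXXXX  (repeats generation 2; period 2)
generation 6: X_____XXXXX
count of X: 6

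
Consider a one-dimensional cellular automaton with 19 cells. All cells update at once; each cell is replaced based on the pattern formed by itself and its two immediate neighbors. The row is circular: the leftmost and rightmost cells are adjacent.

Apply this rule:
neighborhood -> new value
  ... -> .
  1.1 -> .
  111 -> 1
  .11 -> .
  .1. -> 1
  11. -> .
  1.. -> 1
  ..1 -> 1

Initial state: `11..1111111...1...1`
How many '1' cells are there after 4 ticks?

11

1.11.11111.1.111.1.
1.....111..1..1..1.
11...1.1.111111111.
..1.11.1..1111111..
count of 1: 11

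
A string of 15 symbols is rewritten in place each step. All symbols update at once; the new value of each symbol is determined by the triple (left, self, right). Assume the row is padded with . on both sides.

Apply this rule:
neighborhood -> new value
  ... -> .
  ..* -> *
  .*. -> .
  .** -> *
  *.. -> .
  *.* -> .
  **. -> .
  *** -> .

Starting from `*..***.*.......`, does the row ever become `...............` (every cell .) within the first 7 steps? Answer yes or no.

yes

..**...........
.**............
**.............
*..............
...............
all cells are . at step 5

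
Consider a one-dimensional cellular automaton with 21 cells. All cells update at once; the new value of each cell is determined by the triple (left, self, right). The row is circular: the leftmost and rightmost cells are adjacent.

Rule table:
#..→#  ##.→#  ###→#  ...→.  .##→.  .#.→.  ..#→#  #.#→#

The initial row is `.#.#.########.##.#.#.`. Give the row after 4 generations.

#.##.#.#.########.##.

#.#.#.########.##.#.#
##.#.#.########.##.#.
.##.#.#.########.##.#
#.##.#.#.########.##.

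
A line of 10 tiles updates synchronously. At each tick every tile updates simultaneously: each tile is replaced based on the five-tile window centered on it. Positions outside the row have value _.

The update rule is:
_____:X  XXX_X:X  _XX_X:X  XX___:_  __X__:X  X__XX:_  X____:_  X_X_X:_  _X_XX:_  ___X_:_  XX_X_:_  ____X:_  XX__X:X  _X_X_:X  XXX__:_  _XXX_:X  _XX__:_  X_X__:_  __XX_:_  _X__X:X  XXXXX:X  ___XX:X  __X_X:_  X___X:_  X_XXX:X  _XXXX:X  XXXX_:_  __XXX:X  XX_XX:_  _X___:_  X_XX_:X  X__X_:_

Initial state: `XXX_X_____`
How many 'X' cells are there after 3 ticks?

3

XXX____XXX
XX____XXX_
_____XXX__
count of X: 3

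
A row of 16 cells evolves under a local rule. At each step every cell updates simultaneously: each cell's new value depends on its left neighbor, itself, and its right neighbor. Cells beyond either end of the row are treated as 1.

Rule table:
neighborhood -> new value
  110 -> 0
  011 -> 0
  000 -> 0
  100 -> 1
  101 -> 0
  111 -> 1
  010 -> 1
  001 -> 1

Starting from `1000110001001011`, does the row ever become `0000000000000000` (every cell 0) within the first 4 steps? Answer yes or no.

no

0101001011111001
0101111001110110
0100110110100000
0111000000110001
step 4 is 0111000000110001, still not uniform 0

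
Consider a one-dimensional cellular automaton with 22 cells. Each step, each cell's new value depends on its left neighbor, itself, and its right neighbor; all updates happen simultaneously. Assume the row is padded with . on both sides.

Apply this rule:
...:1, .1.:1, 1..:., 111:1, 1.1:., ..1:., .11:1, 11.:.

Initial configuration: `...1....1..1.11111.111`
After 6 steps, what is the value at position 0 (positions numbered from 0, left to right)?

1

11.1.11.1..1.1111..11.
1..1.1..1..1.111...1..
1..1.1..1..1.11..1.1.1
1..1.1..1..1.1...1.1.1
1..1.1..1..1.1.1.1.1.1
1..1.1..1..1.1.1.1.1.1
position 0 holds 1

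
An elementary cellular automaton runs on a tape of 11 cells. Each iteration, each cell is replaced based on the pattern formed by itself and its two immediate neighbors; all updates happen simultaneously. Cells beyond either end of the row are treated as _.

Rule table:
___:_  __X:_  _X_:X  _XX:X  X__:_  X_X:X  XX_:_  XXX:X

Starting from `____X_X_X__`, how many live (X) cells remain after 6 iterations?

____XXXXX__
____XXXX___
____XXX____
____XX_____
____X______
____X______
count of X: 1

1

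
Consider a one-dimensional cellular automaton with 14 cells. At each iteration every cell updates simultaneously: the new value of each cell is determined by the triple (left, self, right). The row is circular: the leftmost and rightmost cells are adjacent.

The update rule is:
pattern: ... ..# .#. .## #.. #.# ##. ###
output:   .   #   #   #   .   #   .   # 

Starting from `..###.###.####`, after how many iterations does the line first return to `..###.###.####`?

.###.###.####.
###.###.####..
##.###.####..#
#.###.####..##
.###.####..###
###.####..###.
##.####..###.#
#.####..###.##
.####..###.###
####..###.###.
###..###.###.#
##..###.###.##
#..###.###.###
..###.###.####

14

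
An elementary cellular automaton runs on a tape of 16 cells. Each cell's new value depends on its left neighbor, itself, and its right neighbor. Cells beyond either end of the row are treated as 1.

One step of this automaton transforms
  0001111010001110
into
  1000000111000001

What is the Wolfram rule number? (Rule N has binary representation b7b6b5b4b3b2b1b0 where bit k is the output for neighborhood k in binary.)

position 4: 111 → 0  (bit 7 = 0)
position 6: 110 → 0  (bit 6 = 0)
position 7: 101 → 1  (bit 5 = 1)
position 0: 100 → 1  (bit 4 = 1)
position 3: 011 → 0  (bit 3 = 0)
position 8: 010 → 1  (bit 2 = 1)
position 2: 001 → 0  (bit 1 = 0)
position 1: 000 → 0  (bit 0 = 0)
bits b7..b0 = 00110100 = 52

52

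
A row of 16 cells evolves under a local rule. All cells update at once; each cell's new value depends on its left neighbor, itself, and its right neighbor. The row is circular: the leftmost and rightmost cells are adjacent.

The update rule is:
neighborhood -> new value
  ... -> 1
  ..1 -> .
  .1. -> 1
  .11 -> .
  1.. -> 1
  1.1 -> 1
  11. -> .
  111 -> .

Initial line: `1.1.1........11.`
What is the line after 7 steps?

111111111111...1
............11..
11111111111...11
...........11...
1111111111...111
..........11....
111111111...1111

111111111...1111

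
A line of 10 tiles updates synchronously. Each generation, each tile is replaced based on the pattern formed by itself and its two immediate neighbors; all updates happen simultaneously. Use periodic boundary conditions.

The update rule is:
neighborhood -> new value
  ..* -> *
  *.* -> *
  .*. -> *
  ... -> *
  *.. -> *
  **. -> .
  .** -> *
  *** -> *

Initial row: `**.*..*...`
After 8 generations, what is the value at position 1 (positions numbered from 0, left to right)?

generation 1: *.********
generation 2: .*********
generation 3: *********.
generation 4: ********.*
generation 5: *******.**
generation 6: ******.***
generation 7: *****.****
generation 8: ****.*****
position 1 holds *

*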